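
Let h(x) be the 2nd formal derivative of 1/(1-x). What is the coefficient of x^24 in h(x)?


Differentiating 2 times: d^2/dx^2 [1/(1-x)] = 2!/(1-x)^3.
The expansion 1/(1-x)^3 = sum_{k>=0} C(k+2, 2) x^k, so the coefficient of x^n in 2!/(1-x)^3 is 2! * C(n+2, 2).
For n = 24: 2 * C(26, 2) = 2 * 325 = 650

650


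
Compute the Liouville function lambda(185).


The Liouville function is lambda(k) = (-1)^Omega(k), where Omega(k) counts the prime factors of k with multiplicity.
Factoring: 185 = 5 * 37, so Omega(185) = 2.
lambda(185) = (-1)^2 = 1.

1


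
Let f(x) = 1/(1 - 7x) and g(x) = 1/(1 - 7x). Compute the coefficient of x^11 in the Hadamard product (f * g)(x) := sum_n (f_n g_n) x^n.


f has coefficients f_k = 7^k and g has coefficients g_k = 7^k, so the Hadamard product has coefficient (f*g)_k = 7^k * 7^k = 49^k.
For k = 11: 49^11 = 3909821048582988049.

3909821048582988049


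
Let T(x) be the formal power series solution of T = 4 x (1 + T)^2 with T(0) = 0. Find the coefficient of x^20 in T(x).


Apply the Lagrange inversion formula: if T = 4 x * phi(T) with phi(t) = (1 + t)^2, then [x^n] T = 4^n * (1/n) [t^(n-1)] phi(t)^n = 4^n * (1/n) [t^(n-1)] (1 + t)^(2n) = 4^n * (1/n) C(2n, n-1).
Using the identity C(2n, n-1) = C(2n, n) * n / (n+1), the unscaled factor equals C(2n, n) / (n+1) = C_n, the n-th Catalan number.
For n = 20: C_20 = C(40, 20) / 21 = 137846528820/21 = 6564120420.
With the 4^20 = 1099511627776 factor, the coefficient is 1099511627776 * 6564120420 = 7217326727911880785920.

7217326727911880785920


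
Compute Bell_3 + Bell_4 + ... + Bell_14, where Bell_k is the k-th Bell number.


Recall Bell_k counts set partitions of a k-set (with Bell_0 = 1 by convention).
Bell_3 through Bell_14: 5, 15, 52, 203, 877, 4140, 21147, 115975, 678570, 4213597, 27644437, 190899322
Sum = 5 + 15 + 52 + 203 + 877 + 4140 + 21147 + 115975 + 678570 + 4213597 + 27644437 + 190899322 = 223578340.

223578340


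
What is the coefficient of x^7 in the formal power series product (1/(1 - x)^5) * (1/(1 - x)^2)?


Combine the factors: (1/(1 - x)^5) * (1/(1 - x)^2) = 1/(1 - x)^7.
Then use 1/(1 - x)^r = sum_{k>=0} C(k + r - 1, r - 1) x^k with r = 7 and k = 7:
C(13, 6) = 1716.

1716


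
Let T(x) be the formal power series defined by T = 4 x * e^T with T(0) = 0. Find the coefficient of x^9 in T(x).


Apply the Lagrange inversion formula: if T = 4 x * phi(T) with phi(t) = e^t, then
[x^n] T = 4^n * (1/n) [t^(n-1)] phi(t)^n = 4^n * (1/n) [t^(n-1)] e^(n t) = 4^n * (1/n) * n^(n-1) / (n-1)! = 4^n * n^(n-1) / n!.
When c = 1 this is the Cayley count of rooted labeled trees on n vertices, divided by n!.
For n = 9: 4^9 * 9^8 / 9! = 262144 * 43046721/362880 = 1088391168/35.

1088391168/35


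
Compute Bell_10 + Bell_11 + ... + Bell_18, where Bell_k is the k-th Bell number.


Recall Bell_k counts set partitions of a k-set (with Bell_0 = 1 by convention).
Bell_10 through Bell_18: 115975, 678570, 4213597, 27644437, 190899322, 1382958545, 10480142147, 82864869804, 682076806159
Sum = 115975 + 678570 + 4213597 + 27644437 + 190899322 + 1382958545 + 10480142147 + 82864869804 + 682076806159 = 777028328556.

777028328556


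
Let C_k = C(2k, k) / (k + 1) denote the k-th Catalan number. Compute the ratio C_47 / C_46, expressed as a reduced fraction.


Using C_k = (2k)! / (k! (k+1)!), the ratio C_{k+1}/C_k simplifies to
C_{k+1}/C_k = [(2k+2)! / ((k+1)! (k+2)!)] * [k! (k+1)! / (2k)!]
 = (2k+2)(2k+1) / ((k+1)(k+2)) = 2(2k+1) / (k+2).
For k = 46: 2(2*46 + 1) / (46 + 2) = 186/48 = 31/8.

31/8


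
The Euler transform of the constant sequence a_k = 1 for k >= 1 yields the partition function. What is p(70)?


The Euler transform converts the sequence a_k = 1 into the number of integer partitions.
Using the recurrence or dynamic programming:
p(70) = 4087968

4087968


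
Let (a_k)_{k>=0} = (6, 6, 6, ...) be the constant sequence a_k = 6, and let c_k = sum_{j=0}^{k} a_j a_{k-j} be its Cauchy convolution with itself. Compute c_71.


Since a_j = 6 for all j >= 0, the convolution sum becomes
c_k = sum_{j=0}^{k} 6 * 6 = 36 * (k + 1).
Equivalently, the generating function of (a_k) is 6/(1 - x) and its square is 36/(1 - x)^2 = sum_{k>=0} 36(k + 1) x^k.
For k = 71: 36 * 72 = 2592.

2592


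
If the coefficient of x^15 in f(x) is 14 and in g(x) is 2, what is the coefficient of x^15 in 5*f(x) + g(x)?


Scalar multiplication scales coefficients: 5 * 14 = 70.
Then add the g coefficient: 70 + 2
= 72

72


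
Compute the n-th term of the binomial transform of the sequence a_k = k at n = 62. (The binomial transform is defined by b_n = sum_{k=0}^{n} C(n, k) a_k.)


With a_k = k, b_n = sum_{k=0}^{n} C(n, k) k. Using k * C(n, k) = n * C(n-1, k-1) gives b_n = n * sum_{k>=1} C(n-1, k-1) = n * 2^(n-1).
For n = 62: 62 * 2^61 = 62 * 2305843009213693952 = 142962266571249025024.

142962266571249025024


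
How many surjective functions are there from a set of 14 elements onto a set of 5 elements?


By inclusion-exclusion on which target elements are missed, the number of surjections from an n-set onto a k-set is
surj(n, k) = sum_{j=0}^{k} (-1)^j C(k, j) (k - j)^n.
Equivalently surj(n, k) = k! * S(n, k), where S(n, k) is the Stirling number of the second kind.
For n = 14, k = 5:
S(14, 5) = 40075035, so
surj = 5! * 40075035 = 120 * 40075035 = 4809004200.

4809004200


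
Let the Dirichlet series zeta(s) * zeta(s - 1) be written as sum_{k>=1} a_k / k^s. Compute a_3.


Convolution gives a_k = sum_{d | k} d * 1 = sum_{d | k} d = sigma(k), the sum of positive divisors of k.
For k = 3, the divisors are 1, 3, so
sigma(3) = 1 + 3 = 4.

4


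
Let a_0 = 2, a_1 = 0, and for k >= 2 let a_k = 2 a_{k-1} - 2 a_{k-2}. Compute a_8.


Iterating the recurrence forward:
a_0 = 2
a_1 = 0
a_2 = 2*0 - 2*2 = -4
a_3 = 2*-4 - 2*0 = -8
a_4 = 2*-8 - 2*-4 = -8
a_5 = 2*-8 - 2*-8 = 0
a_6 = 2*0 - 2*-8 = 16
a_7 = 2*16 - 2*0 = 32
a_8 = 2*32 - 2*16 = 32
So a_8 = 32.

32


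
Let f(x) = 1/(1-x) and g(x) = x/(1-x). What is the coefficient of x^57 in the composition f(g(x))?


First simplify the composition: f(g(x)) = 1/(1 - x/(1-x)) = (1-x)/((1-x) - x) = (1-x)/(1-2x).
Now extract the coefficient. Write (1-x)/(1-2x) = 1/(1-2x) - x/(1-2x).
The coefficient of x^n in 1/(1-2x) is 2^n, and in x/(1-2x) is 2^(n-1) (for n >= 1).
So the coefficient of x^57 is 2^57 - 2^56 = 144115188075855872 - 72057594037927936 = 72057594037927936.

72057594037927936


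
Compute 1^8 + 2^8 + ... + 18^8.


This power sum has a closed form given by Faulhaber's formula
sum_{k=1}^{m} k^p = (1 / (p + 1)) * sum_{j=0}^{p} C(p + 1, j) B_j m^(p + 1 - j),
but for small m direct computation is fastest:
1 + 256 + 6561 + 65536 + 390625 + 1679616 + 5764801 + 16777216 + 43046721 + 100000000 + 214358881 + 429981696 + 815730721 + 1475789056 + 2562890625 + 4294967296 + 6975757441 + 11019960576 = 27957167625.

27957167625


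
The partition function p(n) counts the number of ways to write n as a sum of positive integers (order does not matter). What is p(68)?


Using the generating function prod_{k>=1} 1/(1-x^k), we compute p(68).
By dynamic programming over parts 1 through 68:
p(68) = 3087735

3087735


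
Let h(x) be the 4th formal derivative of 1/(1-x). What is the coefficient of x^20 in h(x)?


Differentiating 4 times: d^4/dx^4 [1/(1-x)] = 4!/(1-x)^5.
The expansion 1/(1-x)^5 = sum_{k>=0} C(k+4, 4) x^k, so the coefficient of x^n in 4!/(1-x)^5 is 4! * C(n+4, 4).
For n = 20: 24 * C(24, 4) = 24 * 10626 = 255024

255024


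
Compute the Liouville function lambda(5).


The Liouville function is lambda(k) = (-1)^Omega(k), where Omega(k) counts the prime factors of k with multiplicity.
Factoring: 5 = 5, so Omega(5) = 1.
lambda(5) = (-1)^1 = -1.

-1


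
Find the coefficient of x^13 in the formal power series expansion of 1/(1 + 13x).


Write 1/(1 + c x) = 1/(1 - (-c) x) and apply the geometric-series identity
1/(1 - y) = sum_{k>=0} y^k to get 1/(1 + c x) = sum_{k>=0} (-c)^k x^k.
So the coefficient of x^k is (-c)^k = (-1)^k * c^k.
Here c = 13 and k = 13:
(-13)^13 = -1 * 302875106592253 = -302875106592253

-302875106592253


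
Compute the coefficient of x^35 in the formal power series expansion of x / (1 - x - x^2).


Let f(x) = sum_{k>=0} a_k x^k. Multiplying f(x) * (1 - x - x^2) = x and matching coefficients gives a_0 = 0, a_1 = 1, and a_k = a_{k-1} + a_{k-2} for k >= 2. These are the Fibonacci numbers F_k.
Iterating from F_0 = 0, F_1 = 1:
F_0=0, F_1=1, F_2=1, F_3=2, F_4=3, F_5=5, F_6=8, F_7=13, F_8=21, F_9=34, ...
F_35 = 9227465.

9227465


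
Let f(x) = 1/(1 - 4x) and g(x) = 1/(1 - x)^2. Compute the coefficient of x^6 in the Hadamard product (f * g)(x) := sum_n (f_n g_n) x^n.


f has coefficients f_k = 4^k. For g = 1/(1 - x)^2 the coefficient is g_k = C(k + 1, 1) = k + 1. The Hadamard coefficient is (f * g)_k = 4^k * (k + 1).
For k = 6: 4^6 * 7 = 4096 * 7 = 28672.

28672


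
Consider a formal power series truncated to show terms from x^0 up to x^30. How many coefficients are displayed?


From x^0 to x^30 inclusive, the count is 30 - 0 + 1 = 31.

31


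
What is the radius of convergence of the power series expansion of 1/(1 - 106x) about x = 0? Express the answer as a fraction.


Expanding 1/(1 - 106x) = sum_{k>=0} 106^k x^k, the series converges when |106x| < 1, i.e., |x| < 1/106.
So the radius of convergence is 1/106 = 1/106.

1/106


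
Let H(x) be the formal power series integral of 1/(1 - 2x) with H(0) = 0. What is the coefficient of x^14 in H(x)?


1/(1 - 2x) = sum_{k>=0} 2^k x^k. Integrating termwise with H(0) = 0:
H(x) = sum_{k>=0} 2^k x^(k+1) / (k+1) = sum_{m>=1} 2^(m-1) x^m / m.
For m = 14: 2^13/14 = 8192/14 = 4096/7.

4096/7


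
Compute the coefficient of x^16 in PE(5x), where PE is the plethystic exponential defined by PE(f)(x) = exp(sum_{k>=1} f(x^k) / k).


With f(x) = 5x, the exponent is sum_{k>=1} 5 x^k / k = 5 * (-ln(1 - x)). Exponentiating:
PE(5x) = exp(-5 ln(1 - x)) = 1/(1 - x)^5.
By the negative binomial expansion, [x^n] 1/(1 - x)^5 = C(n + 4, 4).
For n = 16: C(20, 4) = 4845.

4845


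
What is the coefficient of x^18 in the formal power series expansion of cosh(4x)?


The Maclaurin series is cosh(t) = sum_{m>=0} t^(2m) / (2m)!, so substituting t = 4x, only even powers of x are nonzero, with coefficient of x^(2m) equal to 4^(2m) / (2m)!.
For x^18 the coefficient is 4^18/18! = 68719476736/6402373705728000 = 1048576/97692469875.

1048576/97692469875


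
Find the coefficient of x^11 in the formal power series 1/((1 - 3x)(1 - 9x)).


By partial fractions or Cauchy convolution:
The coefficient equals sum_{k=0}^{11} 3^k * 9^(11-k).
= 47071500840

47071500840


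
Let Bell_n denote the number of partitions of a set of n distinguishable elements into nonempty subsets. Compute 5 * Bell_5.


Bell_5 can be computed from the Bell triangle or from Dobinski's identity Bell_n = (1/e) * sum_{k>=0} k^n / k!.
Computing Bell_5 = 52.
Then 5 * 52 = 260.

260


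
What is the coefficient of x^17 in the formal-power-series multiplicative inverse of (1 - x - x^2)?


Let the inverse be f(x) = sum_{k>=0} a_k x^k. From f(x) * (1 - x - x^2) = 1 and matching coefficients:
 x^0: a_0 = 1.
 x^1: a_1 - a_0 = 0, so a_1 = 1.
 x^k (k >= 2): a_k - a_{k-1} - a_{k-2} = 0, i.e. a_k = a_{k-1} + a_{k-2}.
This is the Fibonacci-type recurrence shifted so that a_0 = a_1 = 1.
Iterating: a_0=1, a_1=1, a_2=2, a_3=3, a_4=5, a_5=8, a_6=13, a_7=21, a_8=34, a_9=55, ...
a_17 = 2584.

2584


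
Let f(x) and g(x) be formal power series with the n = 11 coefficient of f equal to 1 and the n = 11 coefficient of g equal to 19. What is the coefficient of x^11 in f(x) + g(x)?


Addition of formal power series is termwise.
The coefficient of x^11 in f + g = 1 + 19
= 20

20


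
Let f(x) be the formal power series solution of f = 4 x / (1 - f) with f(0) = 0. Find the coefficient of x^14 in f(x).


Apply Lagrange inversion: f = 4 x * phi(f) with phi(t) = 1/(1 - t), so
[x^n] f = 4^n * (1/n) [t^(n-1)] phi(t)^n = 4^n * (1/n) [t^(n-1)] (1 - t)^(-n) = 4^n * (1/n) C(2n - 2, n - 1) = 4^n * C_{n-1}.
For n = 14: C_13 = C(26, 13) / 14 = 10400600/14 = 742900.
With the 4^14 = 268435456 factor, the coefficient is 268435456 * 742900 = 199420700262400.

199420700262400


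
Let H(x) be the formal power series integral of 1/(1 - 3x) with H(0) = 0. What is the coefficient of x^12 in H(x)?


1/(1 - 3x) = sum_{k>=0} 3^k x^k. Integrating termwise with H(0) = 0:
H(x) = sum_{k>=0} 3^k x^(k+1) / (k+1) = sum_{m>=1} 3^(m-1) x^m / m.
For m = 12: 3^11/12 = 177147/12 = 59049/4.

59049/4


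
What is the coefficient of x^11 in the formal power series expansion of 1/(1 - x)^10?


The negative binomial / multiset identity is
1/(1 - x)^r = sum_{k>=0} C(k + r - 1, r - 1) x^k.
Here r = 10 and k = 11, so the coefficient is
C(11 + 9, 9) = C(20, 9)
= 167960

167960


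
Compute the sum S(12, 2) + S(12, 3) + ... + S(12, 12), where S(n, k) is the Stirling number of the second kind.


By definition, S(n, k) counts partitions of an n-set into exactly k nonempty blocks.
Computing row n = 12 for k = 2..12:
S(12, k): 2047, 86526, 611501, 1379400, 1323652, 627396, 159027, 22275, 1705, 66, 1
Sum = 4213596.

4213596


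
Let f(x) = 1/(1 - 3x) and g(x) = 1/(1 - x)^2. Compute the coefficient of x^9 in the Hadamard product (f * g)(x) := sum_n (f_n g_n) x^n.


f has coefficients f_k = 3^k. For g = 1/(1 - x)^2 the coefficient is g_k = C(k + 1, 1) = k + 1. The Hadamard coefficient is (f * g)_k = 3^k * (k + 1).
For k = 9: 3^9 * 10 = 19683 * 10 = 196830.

196830


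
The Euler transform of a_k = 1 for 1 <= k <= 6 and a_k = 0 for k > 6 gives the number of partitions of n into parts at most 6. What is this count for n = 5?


Partitions of 5 into parts at most 6:
Using generating function (1-x)^(-1)(1-x^2)^(-1)...(1-x^6)^(-1),
the coefficient of x^5 = 7

7


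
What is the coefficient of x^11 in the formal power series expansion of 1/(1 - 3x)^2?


The general identity 1/(1 - c x)^r = sum_{k>=0} c^k C(k + r - 1, r - 1) x^k follows by substituting y = c x into 1/(1 - y)^r = sum_{k>=0} C(k + r - 1, r - 1) y^k.
For c = 3, r = 2, k = 11:
3^11 * C(12, 1) = 177147 * 12 = 2125764.

2125764


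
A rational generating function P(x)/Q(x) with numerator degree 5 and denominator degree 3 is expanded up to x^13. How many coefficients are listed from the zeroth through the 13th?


Expanding up to x^13 gives the coefficients for x^0, x^1, ..., x^13.
That is 13 + 1 = 14 coefficients in total.

14


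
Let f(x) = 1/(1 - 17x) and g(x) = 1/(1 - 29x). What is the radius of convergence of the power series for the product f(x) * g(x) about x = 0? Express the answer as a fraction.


The radius of 1/(1 - 17x) is 1/17 (nearest singularity at x = 1/17), and the radius of 1/(1 - 29x) is 1/29.
The product f(x)*g(x) = 1/((1 - 17x)(1 - 29x)) has singularities at both 1/17 and 1/29, so its radius of convergence is the distance to the nearest one:
min(1/17, 1/29) = 1/29.

1/29


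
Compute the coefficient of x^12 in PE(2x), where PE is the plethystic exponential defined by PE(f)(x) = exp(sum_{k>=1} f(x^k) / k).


With f(x) = 2x, the exponent is sum_{k>=1} 2 x^k / k = 2 * (-ln(1 - x)). Exponentiating:
PE(2x) = exp(-2 ln(1 - x)) = 1/(1 - x)^2.
By the negative binomial expansion, [x^n] 1/(1 - x)^2 = C(n + 1, 1).
For n = 12: C(13, 1) = 13.

13


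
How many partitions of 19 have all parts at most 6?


Using the generating function (1-x)^(-1)(1-x^2)^(-1)...(1-x^6)^(-1),
the coefficient of x^19 counts these restricted partitions.
Result = 235

235


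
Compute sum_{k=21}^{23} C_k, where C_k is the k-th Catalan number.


C_21 through C_23: 24466267020, 91482563640, 343059613650
Sum = 24466267020 + 91482563640 + 343059613650
= 459008444310

459008444310


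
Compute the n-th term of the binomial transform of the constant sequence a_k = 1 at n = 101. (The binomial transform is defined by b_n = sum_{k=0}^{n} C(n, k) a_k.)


With a_k = 1 for all k, b_n = sum_{k=0}^{n} C(n, k) = 2^n by the binomial theorem.
For n = 101: 2^101 = 2535301200456458802993406410752.

2535301200456458802993406410752


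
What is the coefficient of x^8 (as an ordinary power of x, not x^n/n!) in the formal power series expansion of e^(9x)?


The exponential series is e^y = sum_{k>=0} y^k / k!. Substituting y = 9x gives
e^(9x) = sum_{k>=0} 9^k x^k / k!.
So the coefficient of x^n is a^n/n! with a = 9, n = 8:
9^8 / 8! = 43046721/40320 = 4782969/4480

4782969/4480


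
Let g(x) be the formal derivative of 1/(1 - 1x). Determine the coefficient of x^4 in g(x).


Differentiate termwise: d/dx sum_{k>=0} 1^k x^k = sum_{k>=1} k 1^k x^(k-1) = sum_{j>=0} (j+1) 1^(j+1) x^j.
Equivalently, d/dx [1/(1 - 1x)] = 1/(1 - 1x)^2.
For j = 4: 5 * 1^5 = 5 * 1 = 5.

5


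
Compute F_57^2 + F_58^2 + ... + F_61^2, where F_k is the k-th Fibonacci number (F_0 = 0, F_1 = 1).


There is a standard identity sum_{k=0}^{N} F_k^2 = F_N * F_{N+1} (proved inductively from the telescoping relation F_k^2 = F_k F_{k+1} - F_{k-1} F_k). Then
sum_{k=57}^{61} F_k^2 = F_61 F_62 - F_56 F_57.
Computing: F_61 = 2504730781961, F_62 = 4052739537881, F_56 = 225851433717, F_57 = 365435296162.
Sum = 2504730781961 * 4052739537881 - 225851433717 * 365435296162 = 10068487386231954703470487.

10068487386231954703470487


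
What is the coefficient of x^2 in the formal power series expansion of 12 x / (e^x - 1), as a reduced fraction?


The exponential generating function for Bernoulli numbers is
x / (e^x - 1) = sum_{k>=0} B_k x^k / k!.
So the coefficient of x^2 in 12 x / (e^x - 1) is 12 B_2 / 2!.
Computing: B_2 = 1/6, 2! = 2, giving
12 * 1/6 / 2 = 1.

1


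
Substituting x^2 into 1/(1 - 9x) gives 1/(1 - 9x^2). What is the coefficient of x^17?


Since 1/(1 - 9x^2) only has even powers of x,
the coefficient of x^17 (odd) is 0.

0


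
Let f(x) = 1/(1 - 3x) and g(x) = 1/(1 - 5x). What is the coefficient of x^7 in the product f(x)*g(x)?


The coefficient of x^n in f*g is the Cauchy product: sum_{k=0}^{n} a^k * b^(n-k).
With a=3, b=5, n=7:
sum_{k=0}^{7} 3^k * 5^(7-k)
= 192032

192032


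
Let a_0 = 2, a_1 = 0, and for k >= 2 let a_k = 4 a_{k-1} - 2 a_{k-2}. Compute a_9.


Iterating the recurrence forward:
a_0 = 2
a_1 = 0
a_2 = 4*0 - 2*2 = -4
a_3 = 4*-4 - 2*0 = -16
a_4 = 4*-16 - 2*-4 = -56
a_5 = 4*-56 - 2*-16 = -192
a_6 = 4*-192 - 2*-56 = -656
a_7 = 4*-656 - 2*-192 = -2240
a_8 = 4*-2240 - 2*-656 = -7648
a_9 = 4*-7648 - 2*-2240 = -26112
So a_9 = -26112.

-26112


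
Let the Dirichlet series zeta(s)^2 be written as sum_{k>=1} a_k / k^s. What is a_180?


The Dirichlet convolution of the constant function 1 with itself gives (1 * 1)(k) = sum_{d | k} 1 = d(k), the number of positive divisors of k.
Since zeta(s) = sum_{k>=1} 1/k^s, we have zeta(s)^2 = sum_{k>=1} d(k)/k^s, so a_k = d(k).
For k = 180: the divisors are 1, 2, 3, 4, 5, 6, 9, 10, 12, 15, 18, 20, 30, 36, 45, 60, 90, 180.
Count = 18.

18


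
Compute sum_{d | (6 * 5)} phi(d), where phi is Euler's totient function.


First, 6 * 5 = 30. One classical identity is sum_{d | n} phi(d) = n (each k in [1, n] has a unique gcd with n, and among the k's with gcd(k, n) = n/d there are phi(d) of them). So the sum equals 30. We also verify directly:
Divisors of 30: 1, 2, 3, 5, 6, 10, 15, 30.
phi values: 1, 1, 2, 4, 2, 4, 8, 8.
Sum = 30.

30


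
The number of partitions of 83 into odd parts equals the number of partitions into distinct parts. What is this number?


Computing partitions of 83 into odd parts (1, 3, 5, ...):
Using the generating function prod_{k>=0} 1/(1-x^(2k+1)),
the count is 101698

101698


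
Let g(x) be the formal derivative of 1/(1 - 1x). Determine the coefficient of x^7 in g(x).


Differentiate termwise: d/dx sum_{k>=0} 1^k x^k = sum_{k>=1} k 1^k x^(k-1) = sum_{j>=0} (j+1) 1^(j+1) x^j.
Equivalently, d/dx [1/(1 - 1x)] = 1/(1 - 1x)^2.
For j = 7: 8 * 1^8 = 8 * 1 = 8.

8


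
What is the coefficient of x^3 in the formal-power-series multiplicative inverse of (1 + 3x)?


The inverse is 1/(1 + 3x). Apply the geometric identity 1/(1 - y) = sum_{k>=0} y^k with y = -3x:
1/(1 + 3x) = sum_{k>=0} (-3)^k x^k.
So the coefficient of x^3 is (-3)^3 = -27.

-27


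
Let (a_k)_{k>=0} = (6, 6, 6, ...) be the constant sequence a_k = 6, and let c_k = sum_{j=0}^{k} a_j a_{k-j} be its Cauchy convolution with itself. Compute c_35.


Since a_j = 6 for all j >= 0, the convolution sum becomes
c_k = sum_{j=0}^{k} 6 * 6 = 36 * (k + 1).
Equivalently, the generating function of (a_k) is 6/(1 - x) and its square is 36/(1 - x)^2 = sum_{k>=0} 36(k + 1) x^k.
For k = 35: 36 * 36 = 1296.

1296


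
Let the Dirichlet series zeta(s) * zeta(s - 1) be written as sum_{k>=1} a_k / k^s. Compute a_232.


Convolution gives a_k = sum_{d | k} d * 1 = sum_{d | k} d = sigma(k), the sum of positive divisors of k.
For k = 232, the divisors are 1, 2, 4, 8, 29, 58, 116, 232, so
sigma(232) = 1 + 2 + 4 + 8 + 29 + 58 + 116 + 232 = 450.

450


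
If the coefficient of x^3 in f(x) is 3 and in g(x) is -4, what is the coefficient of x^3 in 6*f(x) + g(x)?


Scalar multiplication scales coefficients: 6 * 3 = 18.
Then add the g coefficient: 18 + -4
= 14

14


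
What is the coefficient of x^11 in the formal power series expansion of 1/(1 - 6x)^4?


The general identity 1/(1 - c x)^r = sum_{k>=0} c^k C(k + r - 1, r - 1) x^k follows by substituting y = c x into 1/(1 - y)^r = sum_{k>=0} C(k + r - 1, r - 1) y^k.
For c = 6, r = 4, k = 11:
6^11 * C(14, 3) = 362797056 * 364 = 132058128384.

132058128384


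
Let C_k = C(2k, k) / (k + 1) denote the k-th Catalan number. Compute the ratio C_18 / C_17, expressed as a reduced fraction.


Using C_k = (2k)! / (k! (k+1)!), the ratio C_{k+1}/C_k simplifies to
C_{k+1}/C_k = [(2k+2)! / ((k+1)! (k+2)!)] * [k! (k+1)! / (2k)!]
 = (2k+2)(2k+1) / ((k+1)(k+2)) = 2(2k+1) / (k+2).
For k = 17: 2(2*17 + 1) / (17 + 2) = 70/19 = 70/19.

70/19


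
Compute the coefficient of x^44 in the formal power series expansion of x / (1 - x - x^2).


Let f(x) = sum_{k>=0} a_k x^k. Multiplying f(x) * (1 - x - x^2) = x and matching coefficients gives a_0 = 0, a_1 = 1, and a_k = a_{k-1} + a_{k-2} for k >= 2. These are the Fibonacci numbers F_k.
Iterating from F_0 = 0, F_1 = 1:
F_0=0, F_1=1, F_2=1, F_3=2, F_4=3, F_5=5, F_6=8, F_7=13, F_8=21, F_9=34, ...
F_44 = 701408733.

701408733


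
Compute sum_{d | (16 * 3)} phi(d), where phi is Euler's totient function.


First, 16 * 3 = 48. One classical identity is sum_{d | n} phi(d) = n (each k in [1, n] has a unique gcd with n, and among the k's with gcd(k, n) = n/d there are phi(d) of them). So the sum equals 48. We also verify directly:
Divisors of 48: 1, 2, 3, 4, 6, 8, 12, 16, 24, 48.
phi values: 1, 1, 2, 2, 2, 4, 4, 8, 8, 16.
Sum = 48.

48


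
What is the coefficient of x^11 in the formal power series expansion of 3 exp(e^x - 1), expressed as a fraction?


exp(e^x - 1) is the exponential generating function for the Bell numbers Bell_k: exp(e^x - 1) = sum_{k>=0} Bell_k x^k / k!.
So the coefficient of x^11 in 3 exp(e^x - 1) is 3 Bell_11 / 11!.
Computing: Bell_11 = 678570 and 11! = 39916800, giving
3 * 678570/39916800 = 22619/443520.

22619/443520


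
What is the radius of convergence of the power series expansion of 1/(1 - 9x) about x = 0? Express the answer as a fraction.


Expanding 1/(1 - 9x) = sum_{k>=0} 9^k x^k, the series converges when |9x| < 1, i.e., |x| < 1/9.
So the radius of convergence is 1/9 = 1/9.

1/9


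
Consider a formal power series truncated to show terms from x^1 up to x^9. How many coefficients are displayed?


From x^1 to x^9 inclusive, the count is 9 - 1 + 1 = 9.

9


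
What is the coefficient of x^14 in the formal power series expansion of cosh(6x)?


The Maclaurin series is cosh(t) = sum_{m>=0} t^(2m) / (2m)!, so substituting t = 6x, only even powers of x are nonzero, with coefficient of x^(2m) equal to 6^(2m) / (2m)!.
For x^14 the coefficient is 6^14/14! = 78364164096/87178291200 = 157464/175175.

157464/175175


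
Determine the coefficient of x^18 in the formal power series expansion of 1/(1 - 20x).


The geometric series identity gives 1/(1 - c x) = sum_{k>=0} c^k x^k, so the coefficient of x^k is c^k.
Here c = 20 and k = 18.
Computing: 20^18 = 262144000000000000000000

262144000000000000000000


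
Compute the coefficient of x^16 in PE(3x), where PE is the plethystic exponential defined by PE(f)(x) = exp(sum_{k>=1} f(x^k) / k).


With f(x) = 3x, the exponent is sum_{k>=1} 3 x^k / k = 3 * (-ln(1 - x)). Exponentiating:
PE(3x) = exp(-3 ln(1 - x)) = 1/(1 - x)^3.
By the negative binomial expansion, [x^n] 1/(1 - x)^3 = C(n + 2, 2).
For n = 16: C(18, 2) = 153.

153


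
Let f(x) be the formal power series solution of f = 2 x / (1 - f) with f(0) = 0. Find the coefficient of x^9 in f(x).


Apply Lagrange inversion: f = 2 x * phi(f) with phi(t) = 1/(1 - t), so
[x^n] f = 2^n * (1/n) [t^(n-1)] phi(t)^n = 2^n * (1/n) [t^(n-1)] (1 - t)^(-n) = 2^n * (1/n) C(2n - 2, n - 1) = 2^n * C_{n-1}.
For n = 9: C_8 = C(16, 8) / 9 = 12870/9 = 1430.
With the 2^9 = 512 factor, the coefficient is 512 * 1430 = 732160.

732160


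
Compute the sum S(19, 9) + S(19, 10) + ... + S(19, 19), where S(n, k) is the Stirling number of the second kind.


By definition, S(n, k) counts partitions of an n-set into exactly k nonempty blocks.
Computing row n = 19 for k = 9..19:
S(19, k): 1144614626805, 477297033785, 129413217791, 23466951300, 2892439160, 243577530, 13916778, 527136, 12597, 171, 1
Sum = 1777942303054.

1777942303054


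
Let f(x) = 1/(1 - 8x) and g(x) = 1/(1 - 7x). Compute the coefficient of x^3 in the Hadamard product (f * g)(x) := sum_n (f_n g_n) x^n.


f has coefficients f_k = 8^k and g has coefficients g_k = 7^k, so the Hadamard product has coefficient (f*g)_k = 8^k * 7^k = 56^k.
For k = 3: 56^3 = 175616.

175616


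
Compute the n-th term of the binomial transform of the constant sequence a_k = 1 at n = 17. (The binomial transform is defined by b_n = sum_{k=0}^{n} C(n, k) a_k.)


With a_k = 1 for all k, b_n = sum_{k=0}^{n} C(n, k) = 2^n by the binomial theorem.
For n = 17: 2^17 = 131072.

131072


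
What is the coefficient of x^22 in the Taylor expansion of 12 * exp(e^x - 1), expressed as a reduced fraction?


exp(e^x - 1) = sum_{k>=0} Bell_k x^k / k!, where Bell_k is the k-th Bell number.
So the coefficient of x^22 is 12 * Bell_22 / 22!.
Computing: Bell_22 = 4506715738447323 and 22! = 1124000727777607680000, giving
12 * 4506715738447323/1124000727777607680000 = 88366975263673/1836602496368640000.

88366975263673/1836602496368640000


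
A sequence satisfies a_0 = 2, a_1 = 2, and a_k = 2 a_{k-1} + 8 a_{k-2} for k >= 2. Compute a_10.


The characteristic equation is t^2 - 2 t - 8 = 0, with roots r_1 = 4 and r_2 = -2 (so c_1 = r_1 + r_2, c_2 = -r_1 r_2 as required).
One can use the closed form a_n = A r_1^n + B r_2^n, but direct iteration is more reliable:
a_0 = 2, a_1 = 2, a_2 = 20, a_3 = 56, a_4 = 272, a_5 = 992, a_6 = 4160, a_7 = 16256, a_8 = 65792, a_9 = 261632, a_10 = 1049600.
So a_10 = 1049600.

1049600


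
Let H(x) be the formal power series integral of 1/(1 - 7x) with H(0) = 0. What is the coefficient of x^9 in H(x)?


1/(1 - 7x) = sum_{k>=0} 7^k x^k. Integrating termwise with H(0) = 0:
H(x) = sum_{k>=0} 7^k x^(k+1) / (k+1) = sum_{m>=1} 7^(m-1) x^m / m.
For m = 9: 7^8/9 = 5764801/9 = 5764801/9.

5764801/9


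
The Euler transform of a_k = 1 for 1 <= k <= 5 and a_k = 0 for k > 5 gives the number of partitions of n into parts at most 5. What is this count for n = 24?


Partitions of 24 into parts at most 5:
Using generating function (1-x)^(-1)(1-x^2)^(-1)...(1-x^5)^(-1),
the coefficient of x^24 = 333

333


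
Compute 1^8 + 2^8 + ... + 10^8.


This power sum has a closed form given by Faulhaber's formula
sum_{k=1}^{m} k^p = (1 / (p + 1)) * sum_{j=0}^{p} C(p + 1, j) B_j m^(p + 1 - j),
but for small m direct computation is fastest:
1 + 256 + 6561 + 65536 + 390625 + 1679616 + 5764801 + 16777216 + 43046721 + 100000000 = 167731333.

167731333


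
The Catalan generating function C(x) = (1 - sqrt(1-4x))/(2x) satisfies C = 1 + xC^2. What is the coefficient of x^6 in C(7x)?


Substituting x -> 7x scales the n-th coefficient by 7^n, so [x^6] C(7x) = 7^6 * C_6.
C_6 = C(2*6, 6)/(7) = 924/7 = 132.
So 7^6 * 132 = 117649 * 132 = 15529668.

15529668


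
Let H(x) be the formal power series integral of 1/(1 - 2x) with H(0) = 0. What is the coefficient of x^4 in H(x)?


1/(1 - 2x) = sum_{k>=0} 2^k x^k. Integrating termwise with H(0) = 0:
H(x) = sum_{k>=0} 2^k x^(k+1) / (k+1) = sum_{m>=1} 2^(m-1) x^m / m.
For m = 4: 2^3/4 = 8/4 = 2.

2


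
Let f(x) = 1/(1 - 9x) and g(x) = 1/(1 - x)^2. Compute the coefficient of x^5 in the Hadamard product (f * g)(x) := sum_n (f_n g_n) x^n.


f has coefficients f_k = 9^k. For g = 1/(1 - x)^2 the coefficient is g_k = C(k + 1, 1) = k + 1. The Hadamard coefficient is (f * g)_k = 9^k * (k + 1).
For k = 5: 9^5 * 6 = 59049 * 6 = 354294.

354294


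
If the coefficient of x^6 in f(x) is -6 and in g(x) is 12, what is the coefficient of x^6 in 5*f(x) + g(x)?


Scalar multiplication scales coefficients: 5 * -6 = -30.
Then add the g coefficient: -30 + 12
= -18

-18


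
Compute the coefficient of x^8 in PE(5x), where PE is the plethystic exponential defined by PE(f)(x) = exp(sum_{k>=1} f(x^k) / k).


With f(x) = 5x, the exponent is sum_{k>=1} 5 x^k / k = 5 * (-ln(1 - x)). Exponentiating:
PE(5x) = exp(-5 ln(1 - x)) = 1/(1 - x)^5.
By the negative binomial expansion, [x^n] 1/(1 - x)^5 = C(n + 4, 4).
For n = 8: C(12, 4) = 495.

495


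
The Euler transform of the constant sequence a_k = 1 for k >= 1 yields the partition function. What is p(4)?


The Euler transform converts the sequence a_k = 1 into the number of integer partitions.
Using the recurrence or dynamic programming:
p(4) = 5

5


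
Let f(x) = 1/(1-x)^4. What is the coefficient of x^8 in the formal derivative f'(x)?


Differentiate: d/dx [ 1/(1-x)^r ] = r / (1-x)^(r+1).
Here r = 4, so f'(x) = 4 / (1-x)^5.
The expansion of 1/(1-x)^(r+1) has coefficient of x^n equal to C(n+r, r).
So the coefficient of x^8 in f'(x) is
4 * C(12, 4) = 4 * 495 = 1980

1980


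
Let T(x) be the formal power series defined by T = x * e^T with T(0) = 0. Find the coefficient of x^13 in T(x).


Apply the Lagrange inversion formula: if T = x * phi(T) with phi(t) = e^t, then
[x^n] T = (1/n) [t^(n-1)] phi(t)^n = (1/n) [t^(n-1)] e^(n t) = (1/n) * n^(n-1) / (n-1)! = n^(n-1) / n!.
When c = 1 this is the Cayley count of rooted labeled trees on n vertices, divided by n!.
For n = 13: 13^12 / 13! = 23298085122481/6227020800 = 1792160394037/479001600.

1792160394037/479001600


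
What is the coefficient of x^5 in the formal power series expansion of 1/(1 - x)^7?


The expansion 1/(1 - x)^r = sum_{k>=0} C(k + r - 1, r - 1) x^k follows from the multiset / negative-binomial theorem (or from repeated differentiation of the geometric series).
For r = 7 and k = 5:
C(11, 6) = 39916800 / (720 * 120) = 462.

462


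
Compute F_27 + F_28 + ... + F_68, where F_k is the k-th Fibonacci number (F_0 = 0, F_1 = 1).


Use the identity sum_{k=0}^{N} F_k = F_{N+2} - 1 (which follows from F_{k+2} - F_{k+1} = F_k). Then
sum_{k=27}^{68} F_k = (F_{70} - 1) - (F_{28} - 1) = F_{70} - F_{28}.
Computing: F_{70} = 190392490709135, F_{28} = 317811, so
Sum = 190392490709135 - 317811 = 190392490391324.

190392490391324


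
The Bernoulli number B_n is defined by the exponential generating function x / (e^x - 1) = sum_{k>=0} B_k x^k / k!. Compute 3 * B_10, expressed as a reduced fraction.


Bernoulli numbers can also be computed recursively via B_0 = 1 and sum_{j=0}^{m} C(m+1, j) B_j = 0 for m >= 1. Odd-index Bernoulli numbers vanish for k >= 3.
Computing B_10 = 5/66, so 3 * B_10 = 3 * 5/66 = 5/22.

5/22


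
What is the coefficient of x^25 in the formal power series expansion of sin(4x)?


The Maclaurin series is sin(t) = sum_{k>=0} (-1)^k t^(2k+1) / (2k+1)!, so substituting t = 4x, only odd powers of x are nonzero, with coefficient of x^(2k+1) equal to (-1)^k 4^(2k+1) / (2k+1)!.
Write 25 = 2*12 + 1, giving the coefficient (-1)^12 * 4^25 / 25! = 1125899906842624/15511210043330985984000000 = 268435456/3698160658676859375.

268435456/3698160658676859375


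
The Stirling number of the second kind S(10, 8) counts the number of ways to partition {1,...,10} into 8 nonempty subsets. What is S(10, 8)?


Using the explicit formula S(n,k) = (1/k!) sum_{j=0}^{k} (-1)^(k-j) C(k,j) j^n:
S(10, 8) = 750
Equivalently, S(n,k) is n! times the coefficient of x^n in the EGF (e^x - 1)^k / k!.

750


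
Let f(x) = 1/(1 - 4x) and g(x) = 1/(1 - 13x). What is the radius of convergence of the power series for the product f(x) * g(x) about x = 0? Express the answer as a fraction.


The radius of 1/(1 - 4x) is 1/4 (nearest singularity at x = 1/4), and the radius of 1/(1 - 13x) is 1/13.
The product f(x)*g(x) = 1/((1 - 4x)(1 - 13x)) has singularities at both 1/4 and 1/13, so its radius of convergence is the distance to the nearest one:
min(1/4, 1/13) = 1/13.

1/13


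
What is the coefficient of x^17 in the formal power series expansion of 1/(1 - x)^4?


The negative binomial / multiset identity is
1/(1 - x)^r = sum_{k>=0} C(k + r - 1, r - 1) x^k.
Here r = 4 and k = 17, so the coefficient is
C(17 + 3, 3) = C(20, 3)
= 1140

1140


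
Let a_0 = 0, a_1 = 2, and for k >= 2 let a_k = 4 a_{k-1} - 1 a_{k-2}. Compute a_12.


Iterating the recurrence forward:
a_0 = 0
a_1 = 2
a_2 = 4*2 - 1*0 = 8
a_3 = 4*8 - 1*2 = 30
a_4 = 4*30 - 1*8 = 112
a_5 = 4*112 - 1*30 = 418
a_6 = 4*418 - 1*112 = 1560
a_7 = 4*1560 - 1*418 = 5822
a_8 = 4*5822 - 1*1560 = 21728
a_9 = 4*21728 - 1*5822 = 81090
a_10 = 4*81090 - 1*21728 = 302632
a_11 = 4*302632 - 1*81090 = 1129438
a_12 = 4*1129438 - 1*302632 = 4215120
So a_12 = 4215120.

4215120


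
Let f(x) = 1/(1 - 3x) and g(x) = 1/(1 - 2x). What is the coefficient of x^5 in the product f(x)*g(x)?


The coefficient of x^n in f*g is the Cauchy product: sum_{k=0}^{n} a^k * b^(n-k).
With a=3, b=2, n=5:
sum_{k=0}^{5} 3^k * 2^(5-k)
= 665

665


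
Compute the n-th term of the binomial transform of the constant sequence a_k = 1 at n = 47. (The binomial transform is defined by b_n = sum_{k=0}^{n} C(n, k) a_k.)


With a_k = 1 for all k, b_n = sum_{k=0}^{n} C(n, k) = 2^n by the binomial theorem.
For n = 47: 2^47 = 140737488355328.

140737488355328


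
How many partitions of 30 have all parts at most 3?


Using the generating function (1-x)^(-1)(1-x^2)^(-1)(1-x^3)^(-1),
the coefficient of x^30 counts these restricted partitions.
Result = 91

91


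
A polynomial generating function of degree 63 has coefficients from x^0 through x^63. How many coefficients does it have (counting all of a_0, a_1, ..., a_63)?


A polynomial of degree 63 takes the form a_0 + a_1 x + ... + a_63 x^63.
The number of coefficients is 63 + 1 = 64.

64


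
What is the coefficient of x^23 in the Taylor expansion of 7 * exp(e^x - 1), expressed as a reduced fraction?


exp(e^x - 1) = sum_{k>=0} Bell_k x^k / k!, where Bell_k is the k-th Bell number.
So the coefficient of x^23 is 7 * Bell_23 / 23!.
Computing: Bell_23 = 44152005855084346 and 23! = 25852016738884976640000, giving
7 * 44152005855084346/25852016738884976640000 = 22076002927542173/1846572624206069760000.

22076002927542173/1846572624206069760000


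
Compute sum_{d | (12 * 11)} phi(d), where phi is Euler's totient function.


First, 12 * 11 = 132. One classical identity is sum_{d | n} phi(d) = n (each k in [1, n] has a unique gcd with n, and among the k's with gcd(k, n) = n/d there are phi(d) of them). So the sum equals 132. We also verify directly:
Divisors of 132: 1, 2, 3, 4, 6, 11, 12, 22, 33, 44, 66, 132.
phi values: 1, 1, 2, 2, 2, 10, 4, 10, 20, 20, 20, 40.
Sum = 132.

132


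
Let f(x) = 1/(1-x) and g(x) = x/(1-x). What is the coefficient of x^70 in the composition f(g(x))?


First simplify the composition: f(g(x)) = 1/(1 - x/(1-x)) = (1-x)/((1-x) - x) = (1-x)/(1-2x).
Now extract the coefficient. Write (1-x)/(1-2x) = 1/(1-2x) - x/(1-2x).
The coefficient of x^n in 1/(1-2x) is 2^n, and in x/(1-2x) is 2^(n-1) (for n >= 1).
So the coefficient of x^70 is 2^70 - 2^69 = 1180591620717411303424 - 590295810358705651712 = 590295810358705651712.

590295810358705651712


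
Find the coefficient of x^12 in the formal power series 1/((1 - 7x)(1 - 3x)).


By partial fractions or Cauchy convolution:
The coefficient equals sum_{k=0}^{12} 7^k * 3^(12-k).
= 24221854021

24221854021


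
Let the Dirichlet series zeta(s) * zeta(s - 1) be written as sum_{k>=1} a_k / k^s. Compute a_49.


Convolution gives a_k = sum_{d | k} d * 1 = sum_{d | k} d = sigma(k), the sum of positive divisors of k.
For k = 49, the divisors are 1, 7, 49, so
sigma(49) = 1 + 7 + 49 = 57.

57


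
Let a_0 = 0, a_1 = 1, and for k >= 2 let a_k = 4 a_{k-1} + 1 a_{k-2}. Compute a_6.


Iterating the recurrence forward:
a_0 = 0
a_1 = 1
a_2 = 4*1 + 1*0 = 4
a_3 = 4*4 + 1*1 = 17
a_4 = 4*17 + 1*4 = 72
a_5 = 4*72 + 1*17 = 305
a_6 = 4*305 + 1*72 = 1292
So a_6 = 1292.

1292


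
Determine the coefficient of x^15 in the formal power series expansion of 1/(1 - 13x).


The geometric series identity gives 1/(1 - c x) = sum_{k>=0} c^k x^k, so the coefficient of x^k is c^k.
Here c = 13 and k = 15.
Computing: 13^15 = 51185893014090757

51185893014090757


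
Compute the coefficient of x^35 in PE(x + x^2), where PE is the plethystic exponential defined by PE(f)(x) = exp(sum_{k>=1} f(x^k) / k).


With f(x) = x + x^2, the exponent is sum_{k>=1} (x^k + x^(2k)) / k = -ln(1 - x) - ln(1 - x^2). Exponentiating:
PE(x + x^2) = 1 / ((1 - x)(1 - x^2)).
This is the generating function for partitions of n into parts of size 1 or 2. The number of 2's can be any j in 0..17, and the rest are 1's, so
[x^35] = floor(35/2) + 1 = 18.

18


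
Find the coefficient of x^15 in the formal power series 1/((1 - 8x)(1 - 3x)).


By partial fractions or Cauchy convolution:
The coefficient equals sum_{k=0}^{15} 8^k * 3^(15-k).
= 56294986732787

56294986732787


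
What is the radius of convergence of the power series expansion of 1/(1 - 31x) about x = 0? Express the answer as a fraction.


Expanding 1/(1 - 31x) = sum_{k>=0} 31^k x^k, the series converges when |31x| < 1, i.e., |x| < 1/31.
So the radius of convergence is 1/31 = 1/31.

1/31


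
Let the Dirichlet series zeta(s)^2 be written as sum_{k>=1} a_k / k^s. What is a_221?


The Dirichlet convolution of the constant function 1 with itself gives (1 * 1)(k) = sum_{d | k} 1 = d(k), the number of positive divisors of k.
Since zeta(s) = sum_{k>=1} 1/k^s, we have zeta(s)^2 = sum_{k>=1} d(k)/k^s, so a_k = d(k).
For k = 221: the divisors are 1, 13, 17, 221.
Count = 4.

4


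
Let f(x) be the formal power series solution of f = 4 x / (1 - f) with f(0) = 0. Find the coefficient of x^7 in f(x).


Apply Lagrange inversion: f = 4 x * phi(f) with phi(t) = 1/(1 - t), so
[x^n] f = 4^n * (1/n) [t^(n-1)] phi(t)^n = 4^n * (1/n) [t^(n-1)] (1 - t)^(-n) = 4^n * (1/n) C(2n - 2, n - 1) = 4^n * C_{n-1}.
For n = 7: C_6 = C(12, 6) / 7 = 924/7 = 132.
With the 4^7 = 16384 factor, the coefficient is 16384 * 132 = 2162688.

2162688


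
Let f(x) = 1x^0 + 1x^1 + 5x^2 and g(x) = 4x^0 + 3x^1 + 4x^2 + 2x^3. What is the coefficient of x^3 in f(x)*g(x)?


Cauchy product at x^3:
1*2 + 1*4 + 5*3
= 21

21


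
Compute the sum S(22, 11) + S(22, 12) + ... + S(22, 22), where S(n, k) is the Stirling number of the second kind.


By definition, S(n, k) counts partitions of an n-set into exactly k nonempty blocks.
Computing row n = 22 for k = 11..22:
S(22, k): 366282500870286, 108823356051137, 22496861868481, 3295165281331, 345615943200, 26046574004, 1404142047, 53374629, 1389850, 23485, 231, 1
Sum = 501271005518682.

501271005518682


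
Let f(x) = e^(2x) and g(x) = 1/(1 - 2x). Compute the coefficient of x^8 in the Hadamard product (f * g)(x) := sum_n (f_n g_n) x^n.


Expanding: f_k = 2^k/k! (from e^(2x)) and g_k = 2^k (from 1/(1 - 2x)). So the Hadamard coefficient (f * g)_k = 2^k 2^k / k! = (4)^k / k!.
For k = 8: 4^8/8! = 65536/40320 = 512/315.

512/315
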